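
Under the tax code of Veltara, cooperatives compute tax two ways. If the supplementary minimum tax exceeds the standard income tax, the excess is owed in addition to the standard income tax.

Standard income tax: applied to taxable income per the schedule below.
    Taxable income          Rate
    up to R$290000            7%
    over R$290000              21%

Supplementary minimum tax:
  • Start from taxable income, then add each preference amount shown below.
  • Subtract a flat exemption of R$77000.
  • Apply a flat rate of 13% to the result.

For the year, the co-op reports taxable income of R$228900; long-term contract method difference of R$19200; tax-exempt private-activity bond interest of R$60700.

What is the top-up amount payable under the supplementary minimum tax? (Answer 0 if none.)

Supplementary minimum tax:
  Adjusted income: R$228900 + R$19200 + R$60700 = R$308800
  Less exemption R$77000 → base R$231800
  R$231800 × 13% = R$30134

Standard income tax:
  R$228900 × 7% = R$16023

Excess of supplementary minimum tax over standard income tax: R$30134 − R$16023 = R$14111.

R$14111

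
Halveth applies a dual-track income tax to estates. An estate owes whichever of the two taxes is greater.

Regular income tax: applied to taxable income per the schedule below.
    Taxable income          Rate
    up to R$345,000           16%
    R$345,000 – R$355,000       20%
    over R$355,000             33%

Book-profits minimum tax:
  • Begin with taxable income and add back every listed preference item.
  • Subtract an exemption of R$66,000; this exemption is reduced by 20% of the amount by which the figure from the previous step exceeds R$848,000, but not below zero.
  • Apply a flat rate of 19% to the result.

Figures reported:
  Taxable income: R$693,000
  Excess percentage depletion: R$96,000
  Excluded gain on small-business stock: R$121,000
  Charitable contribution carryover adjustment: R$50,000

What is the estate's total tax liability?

Regular income tax:
  R$345,000 × 16% = R$55,200
  R$10,000 × 20% = R$2,000
  R$338,000 × 33% = R$111,540
  → R$168,740

Book-profits minimum tax:
  Adjusted income: R$693,000 + R$96,000 + R$121,000 + R$50,000 = R$960,000
  Exemption: R$66,000 − 20% × (R$960,000 − R$848,000) = R$66,000 − R$22,400 = R$43,600
  Base: R$960,000 − R$43,600 = R$916,400
  R$916,400 × 19% = R$174,116

R$174,116 > R$168,740, so the book-profits minimum tax is the binding amount.

R$174,116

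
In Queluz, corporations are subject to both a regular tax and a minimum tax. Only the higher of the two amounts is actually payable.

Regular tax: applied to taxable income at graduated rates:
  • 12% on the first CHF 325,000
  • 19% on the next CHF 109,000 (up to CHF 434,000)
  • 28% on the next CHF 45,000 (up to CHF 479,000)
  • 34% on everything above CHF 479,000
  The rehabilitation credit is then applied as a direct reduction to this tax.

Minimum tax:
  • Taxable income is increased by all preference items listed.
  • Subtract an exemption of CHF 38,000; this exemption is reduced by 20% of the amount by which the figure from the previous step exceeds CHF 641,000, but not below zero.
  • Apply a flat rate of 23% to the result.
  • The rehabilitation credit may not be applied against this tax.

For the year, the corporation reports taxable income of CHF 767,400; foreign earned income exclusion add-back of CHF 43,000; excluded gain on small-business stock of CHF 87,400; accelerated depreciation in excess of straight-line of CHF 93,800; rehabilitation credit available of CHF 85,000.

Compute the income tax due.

Minimum tax:
  Adjusted income: CHF 767,400 + CHF 43,000 + CHF 87,400 + CHF 93,800 = CHF 991,600
  Exemption: 20% × (CHF 991,600 − CHF 641,000) = CHF 70,120 ≥ CHF 38,000, so the exemption is fully phased out
  Base: CHF 991,600 − CHF 0 = CHF 991,600
  CHF 991,600 × 23% = CHF 228,068

Regular tax:
  CHF 325,000 × 12% = CHF 39,000
  CHF 109,000 × 19% = CHF 20,710
  CHF 45,000 × 28% = CHF 12,600
  CHF 288,400 × 34% = CHF 98,056
  → CHF 170,366
  Less rehabilitation credit CHF 85,000 → CHF 85,366

CHF 228,068 > CHF 85,366, so the minimum tax is the binding amount.

CHF 228,068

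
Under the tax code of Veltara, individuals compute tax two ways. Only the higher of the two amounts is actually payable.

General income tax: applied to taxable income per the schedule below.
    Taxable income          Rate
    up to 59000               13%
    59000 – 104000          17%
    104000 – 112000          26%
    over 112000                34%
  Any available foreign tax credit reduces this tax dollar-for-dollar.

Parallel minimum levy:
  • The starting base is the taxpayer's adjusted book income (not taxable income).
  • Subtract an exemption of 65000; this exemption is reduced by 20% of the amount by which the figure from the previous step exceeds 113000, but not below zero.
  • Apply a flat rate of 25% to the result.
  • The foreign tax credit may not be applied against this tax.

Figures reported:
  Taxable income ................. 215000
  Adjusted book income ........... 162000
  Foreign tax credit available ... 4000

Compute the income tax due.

48420

General income tax:
  59000 × 13% = 7670
  45000 × 17% = 7650
  8000 × 26% = 2080
  103000 × 34% = 35020
  → 52420
  Less foreign tax credit 4000 → 48420

Parallel minimum levy:
  Base (adjusted book income): 162000
  Exemption: 65000 − 20% × (162000 − 113000) = 65000 − 9800 = 55200
  Base: 162000 − 55200 = 106800
  106800 × 25% = 26700

48420 > 26700, so the general income tax governs.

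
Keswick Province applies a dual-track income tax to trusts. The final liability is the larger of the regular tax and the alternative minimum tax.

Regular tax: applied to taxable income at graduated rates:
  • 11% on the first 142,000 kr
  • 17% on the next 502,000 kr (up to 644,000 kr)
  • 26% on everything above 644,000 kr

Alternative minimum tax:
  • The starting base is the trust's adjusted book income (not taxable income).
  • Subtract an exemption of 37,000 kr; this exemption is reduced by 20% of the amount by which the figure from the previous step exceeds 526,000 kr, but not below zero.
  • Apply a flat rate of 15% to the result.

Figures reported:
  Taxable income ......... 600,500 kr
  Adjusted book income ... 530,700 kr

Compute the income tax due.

Alternative minimum tax:
  Base (adjusted book income): 530,700 kr
  Exemption: 37,000 kr − 20% × (530,700 kr − 526,000 kr) = 37,000 kr − 940 kr = 36,060 kr
  Base: 530,700 kr − 36,060 kr = 494,640 kr
  494,640 kr × 15% = 74,196 kr

Regular tax:
  142,000 kr × 11% = 15,620 kr
  458,500 kr × 17% = 77,945 kr
  → 93,565 kr

93,565 kr > 74,196 kr, so the regular tax governs.

93,565 kr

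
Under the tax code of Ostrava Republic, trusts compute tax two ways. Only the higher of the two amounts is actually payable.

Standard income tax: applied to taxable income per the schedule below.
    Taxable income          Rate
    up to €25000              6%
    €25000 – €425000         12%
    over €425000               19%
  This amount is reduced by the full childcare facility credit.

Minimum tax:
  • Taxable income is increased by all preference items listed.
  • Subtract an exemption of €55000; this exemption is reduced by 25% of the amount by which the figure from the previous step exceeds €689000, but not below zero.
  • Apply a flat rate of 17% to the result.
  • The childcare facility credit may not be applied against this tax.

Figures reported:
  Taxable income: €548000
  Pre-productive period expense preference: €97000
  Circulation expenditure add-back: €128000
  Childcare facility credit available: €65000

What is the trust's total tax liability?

Minimum tax:
  Adjusted income: €548000 + €97000 + €128000 = €773000
  Exemption: €55000 − 25% × (€773000 − €689000) = €55000 − €21000 = €34000
  Base: €773000 − €34000 = €739000
  €739000 × 17% = €125630

Standard income tax:
  €25000 × 6% = €1500
  €400000 × 12% = €48000
  €123000 × 19% = €23370
  → €72870
  Less childcare facility credit €65000 → €7870

€125630 > €7870, so the minimum tax is the binding amount.

€125630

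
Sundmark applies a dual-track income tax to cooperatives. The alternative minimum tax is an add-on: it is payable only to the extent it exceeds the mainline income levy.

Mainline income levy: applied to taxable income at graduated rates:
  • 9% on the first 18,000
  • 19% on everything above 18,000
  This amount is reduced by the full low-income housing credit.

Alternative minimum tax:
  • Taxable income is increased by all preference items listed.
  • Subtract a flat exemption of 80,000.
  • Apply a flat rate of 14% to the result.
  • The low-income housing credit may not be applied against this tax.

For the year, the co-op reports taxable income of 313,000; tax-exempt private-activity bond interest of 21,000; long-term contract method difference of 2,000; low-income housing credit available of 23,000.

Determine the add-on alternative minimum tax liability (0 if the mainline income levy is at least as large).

1,170

Mainline income levy:
  18,000 × 9% = 1,620
  295,000 × 19% = 56,050
  → 57,670
  Less low-income housing credit 23,000 → 34,670

Alternative minimum tax:
  Adjusted income: 313,000 + 21,000 + 2,000 = 336,000
  Less exemption 80,000 → base 256,000
  256,000 × 14% = 35,840

Excess of alternative minimum tax over mainline income levy: 35,840 − 34,670 = 1,170.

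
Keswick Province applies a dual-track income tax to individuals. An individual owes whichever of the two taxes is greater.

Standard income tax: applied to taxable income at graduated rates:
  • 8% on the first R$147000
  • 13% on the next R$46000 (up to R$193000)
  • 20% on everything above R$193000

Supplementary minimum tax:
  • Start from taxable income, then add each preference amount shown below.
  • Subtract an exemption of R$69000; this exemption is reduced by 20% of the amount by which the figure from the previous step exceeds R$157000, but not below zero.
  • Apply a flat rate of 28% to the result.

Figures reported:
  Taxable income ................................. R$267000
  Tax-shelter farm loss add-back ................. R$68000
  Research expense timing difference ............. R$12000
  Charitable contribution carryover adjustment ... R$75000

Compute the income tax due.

Standard income tax:
  R$147000 × 8% = R$11760
  R$46000 × 13% = R$5980
  R$74000 × 20% = R$14800
  → R$32540

Supplementary minimum tax:
  Adjusted income: R$267000 + R$68000 + R$12000 + R$75000 = R$422000
  Exemption: R$69000 − 20% × (R$422000 − R$157000) = R$69000 − R$53000 = R$16000
  Base: R$422000 − R$16000 = R$406000
  R$406000 × 28% = R$113680

R$113680 > R$32540, so the supplementary minimum tax is the binding amount.

R$113680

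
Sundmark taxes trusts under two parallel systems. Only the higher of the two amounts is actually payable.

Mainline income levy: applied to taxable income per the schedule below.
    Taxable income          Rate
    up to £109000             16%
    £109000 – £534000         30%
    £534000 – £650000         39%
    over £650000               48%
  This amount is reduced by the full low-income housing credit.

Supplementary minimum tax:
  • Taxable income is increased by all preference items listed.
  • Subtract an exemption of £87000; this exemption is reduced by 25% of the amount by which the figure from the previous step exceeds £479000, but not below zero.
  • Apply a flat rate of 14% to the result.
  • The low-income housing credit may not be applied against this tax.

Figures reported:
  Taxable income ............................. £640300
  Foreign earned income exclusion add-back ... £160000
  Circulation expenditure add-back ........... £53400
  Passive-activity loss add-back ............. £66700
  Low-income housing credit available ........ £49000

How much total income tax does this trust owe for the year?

Mainline income levy:
  £109000 × 16% = £17440
  £425000 × 30% = £127500
  £106300 × 39% = £41457
  → £186397
  Less low-income housing credit £49000 → £137397

Supplementary minimum tax:
  Adjusted income: £640300 + £160000 + £53400 + £66700 = £920400
  Exemption: 25% × (£920400 − £479000) = £110350 ≥ £87000, so the exemption is fully phased out
  Base: £920400 − £0 = £920400
  £920400 × 14% = £128856

£137397 > £128856, so the mainline income levy governs.

£137397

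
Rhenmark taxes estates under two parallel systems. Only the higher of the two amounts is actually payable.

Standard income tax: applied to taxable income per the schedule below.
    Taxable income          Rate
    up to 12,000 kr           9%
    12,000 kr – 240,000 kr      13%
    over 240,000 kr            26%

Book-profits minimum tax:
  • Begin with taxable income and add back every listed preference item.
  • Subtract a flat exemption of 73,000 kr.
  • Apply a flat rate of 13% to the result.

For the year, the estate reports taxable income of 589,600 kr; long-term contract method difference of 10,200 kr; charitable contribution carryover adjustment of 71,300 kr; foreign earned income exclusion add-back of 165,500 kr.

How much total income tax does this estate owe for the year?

Standard income tax:
  12,000 kr × 9% = 1,080 kr
  228,000 kr × 13% = 29,640 kr
  349,600 kr × 26% = 90,896 kr
  → 121,616 kr

Book-profits minimum tax:
  Adjusted income: 589,600 kr + 10,200 kr + 71,300 kr + 165,500 kr = 836,600 kr
  Less exemption 73,000 kr → base 763,600 kr
  763,600 kr × 13% = 99,268 kr

121,616 kr > 99,268 kr, so the standard income tax governs.

121,616 kr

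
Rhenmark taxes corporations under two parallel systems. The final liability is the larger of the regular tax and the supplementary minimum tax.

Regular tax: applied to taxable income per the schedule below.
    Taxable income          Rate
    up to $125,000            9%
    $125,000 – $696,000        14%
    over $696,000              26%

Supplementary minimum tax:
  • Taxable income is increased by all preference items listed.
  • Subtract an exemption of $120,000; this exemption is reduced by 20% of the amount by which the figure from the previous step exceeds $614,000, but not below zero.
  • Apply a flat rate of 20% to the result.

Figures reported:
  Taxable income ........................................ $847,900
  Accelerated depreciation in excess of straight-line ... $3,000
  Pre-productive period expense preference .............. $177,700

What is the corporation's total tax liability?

Regular tax:
  $125,000 × 9% = $11,250
  $571,000 × 14% = $79,940
  $151,900 × 26% = $39,494
  → $130,684

Supplementary minimum tax:
  Adjusted income: $847,900 + $3,000 + $177,700 = $1,028,600
  Exemption: $120,000 − 20% × ($1,028,600 − $614,000) = $120,000 − $82,920 = $37,080
  Base: $1,028,600 − $37,080 = $991,520
  $991,520 × 20% = $198,304

$198,304 > $130,684, so the supplementary minimum tax is the binding amount.

$198,304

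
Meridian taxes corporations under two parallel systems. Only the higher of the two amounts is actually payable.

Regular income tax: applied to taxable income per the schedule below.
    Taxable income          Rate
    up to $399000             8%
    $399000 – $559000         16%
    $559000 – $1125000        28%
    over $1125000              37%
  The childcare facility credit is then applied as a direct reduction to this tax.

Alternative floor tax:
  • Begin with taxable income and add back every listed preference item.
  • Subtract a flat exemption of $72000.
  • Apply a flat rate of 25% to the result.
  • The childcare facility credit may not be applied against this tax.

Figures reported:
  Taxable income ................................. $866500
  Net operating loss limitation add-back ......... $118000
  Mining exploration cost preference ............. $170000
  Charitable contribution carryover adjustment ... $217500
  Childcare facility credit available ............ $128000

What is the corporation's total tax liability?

$325000

Regular income tax:
  $399000 × 8% = $31920
  $160000 × 16% = $25600
  $307500 × 28% = $86100
  → $143620
  Less childcare facility credit $128000 → $15620

Alternative floor tax:
  Adjusted income: $866500 + $118000 + $170000 + $217500 = $1372000
  Less exemption $72000 → base $1300000
  $1300000 × 25% = $325000

$325000 > $15620, so the alternative floor tax is the binding amount.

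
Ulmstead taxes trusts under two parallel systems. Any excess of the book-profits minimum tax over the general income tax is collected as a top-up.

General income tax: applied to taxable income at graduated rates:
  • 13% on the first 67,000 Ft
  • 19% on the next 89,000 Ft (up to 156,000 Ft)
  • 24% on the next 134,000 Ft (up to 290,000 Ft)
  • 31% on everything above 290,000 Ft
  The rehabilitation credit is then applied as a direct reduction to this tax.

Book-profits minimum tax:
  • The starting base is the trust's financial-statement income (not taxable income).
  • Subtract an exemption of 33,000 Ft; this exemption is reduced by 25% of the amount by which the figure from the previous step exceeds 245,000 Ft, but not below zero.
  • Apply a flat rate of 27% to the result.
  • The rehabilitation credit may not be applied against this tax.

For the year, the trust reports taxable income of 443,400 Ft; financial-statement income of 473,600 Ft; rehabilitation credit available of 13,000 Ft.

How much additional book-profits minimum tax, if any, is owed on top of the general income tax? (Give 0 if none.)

35,538 Ft

General income tax:
  67,000 Ft × 13% = 8,710 Ft
  89,000 Ft × 19% = 16,910 Ft
  134,000 Ft × 24% = 32,160 Ft
  153,400 Ft × 31% = 47,554 Ft
  → 105,334 Ft
  Less rehabilitation credit 13,000 Ft → 92,334 Ft

Book-profits minimum tax:
  Base (financial-statement income): 473,600 Ft
  Exemption: 25% × (473,600 Ft − 245,000 Ft) = 57,150 Ft ≥ 33,000 Ft, so the exemption is fully phased out
  Base: 473,600 Ft − 0 Ft = 473,600 Ft
  473,600 Ft × 27% = 127,872 Ft

Excess of book-profits minimum tax over general income tax: 127,872 Ft − 92,334 Ft = 35,538 Ft.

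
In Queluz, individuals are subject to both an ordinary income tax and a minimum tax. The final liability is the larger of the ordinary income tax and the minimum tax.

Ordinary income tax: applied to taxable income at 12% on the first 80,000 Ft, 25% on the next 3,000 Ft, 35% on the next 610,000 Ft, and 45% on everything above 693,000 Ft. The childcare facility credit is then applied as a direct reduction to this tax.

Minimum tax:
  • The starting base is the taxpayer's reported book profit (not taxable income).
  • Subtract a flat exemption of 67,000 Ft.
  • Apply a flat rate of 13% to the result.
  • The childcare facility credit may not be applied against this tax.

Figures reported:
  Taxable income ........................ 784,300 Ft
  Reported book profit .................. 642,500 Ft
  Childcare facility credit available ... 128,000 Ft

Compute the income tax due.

136,935 Ft

Ordinary income tax:
  80,000 Ft × 12% = 9,600 Ft
  3,000 Ft × 25% = 750 Ft
  610,000 Ft × 35% = 213,500 Ft
  91,300 Ft × 45% = 41,085 Ft
  → 264,935 Ft
  Less childcare facility credit 128,000 Ft → 136,935 Ft

Minimum tax:
  Base (reported book profit): 642,500 Ft
  Less exemption 67,000 Ft → base 575,500 Ft
  575,500 Ft × 13% = 74,815 Ft

136,935 Ft > 74,815 Ft, so the ordinary income tax governs.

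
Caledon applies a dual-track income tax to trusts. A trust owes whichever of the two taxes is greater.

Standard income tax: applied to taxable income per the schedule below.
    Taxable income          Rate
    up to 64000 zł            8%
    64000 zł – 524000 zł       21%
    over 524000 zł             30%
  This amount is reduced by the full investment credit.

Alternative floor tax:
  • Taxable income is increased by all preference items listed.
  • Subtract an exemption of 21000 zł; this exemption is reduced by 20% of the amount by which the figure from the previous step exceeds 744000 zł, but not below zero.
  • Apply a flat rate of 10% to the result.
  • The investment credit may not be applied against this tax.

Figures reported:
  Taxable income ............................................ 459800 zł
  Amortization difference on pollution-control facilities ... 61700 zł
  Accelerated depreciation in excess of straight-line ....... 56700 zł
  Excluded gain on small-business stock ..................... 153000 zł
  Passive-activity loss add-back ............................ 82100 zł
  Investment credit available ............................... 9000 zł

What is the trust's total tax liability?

Alternative floor tax:
  Adjusted income: 459800 zł + 61700 zł + 56700 zł + 153000 zł + 82100 zł = 813300 zł
  Exemption: 21000 zł − 20% × (813300 zł − 744000 zł) = 21000 zł − 13860 zł = 7140 zł
  Base: 813300 zł − 7140 zł = 806160 zł
  806160 zł × 10% = 80616 zł

Standard income tax:
  64000 zł × 8% = 5120 zł
  395800 zł × 21% = 83118 zł
  → 88238 zł
  Less investment credit 9000 zł → 79238 zł

80616 zł > 79238 zł, so the alternative floor tax is the binding amount.

80616 zł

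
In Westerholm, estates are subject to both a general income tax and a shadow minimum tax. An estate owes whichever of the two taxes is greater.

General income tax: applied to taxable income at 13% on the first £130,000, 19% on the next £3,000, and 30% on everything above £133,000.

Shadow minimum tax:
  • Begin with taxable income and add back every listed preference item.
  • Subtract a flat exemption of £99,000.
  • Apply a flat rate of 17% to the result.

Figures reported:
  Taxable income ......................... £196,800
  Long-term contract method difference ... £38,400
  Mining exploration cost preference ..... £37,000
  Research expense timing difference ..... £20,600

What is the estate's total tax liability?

£36,610

General income tax:
  £130,000 × 13% = £16,900
  £3,000 × 19% = £570
  £63,800 × 30% = £19,140
  → £36,610

Shadow minimum tax:
  Adjusted income: £196,800 + £38,400 + £37,000 + £20,600 = £292,800
  Less exemption £99,000 → base £193,800
  £193,800 × 17% = £32,946

£36,610 > £32,946, so the general income tax governs.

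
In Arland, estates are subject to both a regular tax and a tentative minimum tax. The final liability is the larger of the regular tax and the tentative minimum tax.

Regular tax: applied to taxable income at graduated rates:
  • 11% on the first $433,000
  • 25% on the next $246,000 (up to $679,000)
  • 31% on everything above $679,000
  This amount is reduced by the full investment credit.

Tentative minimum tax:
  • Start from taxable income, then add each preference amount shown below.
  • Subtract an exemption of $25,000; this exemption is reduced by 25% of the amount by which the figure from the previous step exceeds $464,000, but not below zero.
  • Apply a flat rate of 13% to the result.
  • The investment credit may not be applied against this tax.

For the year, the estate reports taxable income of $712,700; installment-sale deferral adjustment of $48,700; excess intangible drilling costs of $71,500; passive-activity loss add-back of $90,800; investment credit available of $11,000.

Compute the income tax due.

Tentative minimum tax:
  Adjusted income: $712,700 + $48,700 + $71,500 + $90,800 = $923,700
  Exemption: 25% × ($923,700 − $464,000) = $114,925 ≥ $25,000, so the exemption is fully phased out
  Base: $923,700 − $0 = $923,700
  $923,700 × 13% = $120,081

Regular tax:
  $433,000 × 11% = $47,630
  $246,000 × 25% = $61,500
  $33,700 × 31% = $10,447
  → $119,577
  Less investment credit $11,000 → $108,577

$120,081 > $108,577, so the tentative minimum tax is the binding amount.

$120,081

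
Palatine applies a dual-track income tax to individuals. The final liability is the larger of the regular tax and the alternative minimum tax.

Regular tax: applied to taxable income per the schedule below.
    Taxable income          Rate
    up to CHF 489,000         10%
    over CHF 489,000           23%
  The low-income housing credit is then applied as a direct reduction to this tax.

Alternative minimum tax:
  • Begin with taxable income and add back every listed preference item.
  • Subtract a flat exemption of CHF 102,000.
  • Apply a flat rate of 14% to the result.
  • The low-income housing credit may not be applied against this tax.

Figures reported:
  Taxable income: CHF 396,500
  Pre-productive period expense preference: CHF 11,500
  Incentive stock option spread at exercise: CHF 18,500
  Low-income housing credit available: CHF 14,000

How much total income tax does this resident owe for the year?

Alternative minimum tax:
  Adjusted income: CHF 396,500 + CHF 11,500 + CHF 18,500 = CHF 426,500
  Less exemption CHF 102,000 → base CHF 324,500
  CHF 324,500 × 14% = CHF 45,430

Regular tax:
  CHF 396,500 × 10% = CHF 39,650
  Less low-income housing credit CHF 14,000 → CHF 25,650

CHF 45,430 > CHF 25,650, so the alternative minimum tax is the binding amount.

CHF 45,430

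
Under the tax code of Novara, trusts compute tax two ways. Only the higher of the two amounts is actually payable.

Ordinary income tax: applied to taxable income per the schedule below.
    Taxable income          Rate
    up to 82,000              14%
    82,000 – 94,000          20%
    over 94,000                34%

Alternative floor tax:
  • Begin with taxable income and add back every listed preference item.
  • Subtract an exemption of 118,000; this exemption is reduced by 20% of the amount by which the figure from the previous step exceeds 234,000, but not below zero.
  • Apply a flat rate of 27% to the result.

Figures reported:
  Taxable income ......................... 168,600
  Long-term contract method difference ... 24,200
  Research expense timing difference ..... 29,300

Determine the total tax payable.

39,244

Ordinary income tax:
  82,000 × 14% = 11,480
  12,000 × 20% = 2,400
  74,600 × 34% = 25,364
  → 39,244

Alternative floor tax:
  Adjusted income: 168,600 + 24,200 + 29,300 = 222,100
  Exemption: 222,100 ≤ 234,000, so full 118,000 applies
  Base: 222,100 − 118,000 = 104,100
  104,100 × 27% = 28,107

39,244 > 28,107, so the ordinary income tax governs.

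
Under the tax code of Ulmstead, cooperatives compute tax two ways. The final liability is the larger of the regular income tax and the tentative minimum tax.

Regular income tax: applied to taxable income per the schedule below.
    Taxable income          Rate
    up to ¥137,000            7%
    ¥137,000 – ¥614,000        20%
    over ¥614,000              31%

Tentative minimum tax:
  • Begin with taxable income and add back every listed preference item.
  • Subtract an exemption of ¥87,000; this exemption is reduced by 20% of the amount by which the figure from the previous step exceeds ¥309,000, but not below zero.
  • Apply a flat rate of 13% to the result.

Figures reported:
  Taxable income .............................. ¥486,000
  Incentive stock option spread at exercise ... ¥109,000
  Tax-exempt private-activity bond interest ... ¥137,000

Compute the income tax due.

Tentative minimum tax:
  Adjusted income: ¥486,000 + ¥109,000 + ¥137,000 = ¥732,000
  Exemption: ¥87,000 − 20% × (¥732,000 − ¥309,000) = ¥87,000 − ¥84,600 = ¥2,400
  Base: ¥732,000 − ¥2,400 = ¥729,600
  ¥729,600 × 13% = ¥94,848

Regular income tax:
  ¥137,000 × 7% = ¥9,590
  ¥349,000 × 20% = ¥69,800
  → ¥79,390

¥94,848 > ¥79,390, so the tentative minimum tax is the binding amount.

¥94,848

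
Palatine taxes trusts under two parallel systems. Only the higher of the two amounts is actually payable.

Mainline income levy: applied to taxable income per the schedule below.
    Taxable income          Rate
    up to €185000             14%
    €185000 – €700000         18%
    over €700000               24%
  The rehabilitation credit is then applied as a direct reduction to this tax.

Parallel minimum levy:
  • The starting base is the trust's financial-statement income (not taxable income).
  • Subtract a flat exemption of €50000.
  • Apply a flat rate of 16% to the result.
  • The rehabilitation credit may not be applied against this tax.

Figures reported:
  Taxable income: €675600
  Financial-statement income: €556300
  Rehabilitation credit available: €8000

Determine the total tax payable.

€106208

Parallel minimum levy:
  Base (financial-statement income): €556300
  Less exemption €50000 → base €506300
  €506300 × 16% = €81008

Mainline income levy:
  €185000 × 14% = €25900
  €490600 × 18% = €88308
  → €114208
  Less rehabilitation credit €8000 → €106208

€106208 > €81008, so the mainline income levy governs.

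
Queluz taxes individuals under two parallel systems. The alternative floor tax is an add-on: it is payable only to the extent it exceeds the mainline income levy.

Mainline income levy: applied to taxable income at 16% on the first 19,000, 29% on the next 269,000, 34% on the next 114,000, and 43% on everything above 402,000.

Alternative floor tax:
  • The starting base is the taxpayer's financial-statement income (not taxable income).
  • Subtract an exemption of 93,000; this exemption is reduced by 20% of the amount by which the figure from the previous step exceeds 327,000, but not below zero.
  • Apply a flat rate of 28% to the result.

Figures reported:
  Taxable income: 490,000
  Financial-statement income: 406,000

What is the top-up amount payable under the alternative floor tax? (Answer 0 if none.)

Mainline income levy:
  19,000 × 16% = 3,040
  269,000 × 29% = 78,010
  114,000 × 34% = 38,760
  88,000 × 43% = 37,840
  → 157,650

Alternative floor tax:
  Base (financial-statement income): 406,000
  Exemption: 93,000 − 20% × (406,000 − 327,000) = 93,000 − 15,800 = 77,200
  Base: 406,000 − 77,200 = 328,800
  328,800 × 28% = 92,064

92,064 ≤ 157,650, so no add-on is due.

0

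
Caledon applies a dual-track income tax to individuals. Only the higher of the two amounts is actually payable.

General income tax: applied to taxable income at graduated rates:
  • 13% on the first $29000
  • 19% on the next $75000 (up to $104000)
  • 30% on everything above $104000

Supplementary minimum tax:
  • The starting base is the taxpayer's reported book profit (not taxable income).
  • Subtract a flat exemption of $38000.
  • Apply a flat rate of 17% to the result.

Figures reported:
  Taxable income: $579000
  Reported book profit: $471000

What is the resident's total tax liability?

General income tax:
  $29000 × 13% = $3770
  $75000 × 19% = $14250
  $475000 × 30% = $142500
  → $160520

Supplementary minimum tax:
  Base (reported book profit): $471000
  Less exemption $38000 → base $433000
  $433000 × 17% = $73610

$160520 > $73610, so the general income tax governs.

$160520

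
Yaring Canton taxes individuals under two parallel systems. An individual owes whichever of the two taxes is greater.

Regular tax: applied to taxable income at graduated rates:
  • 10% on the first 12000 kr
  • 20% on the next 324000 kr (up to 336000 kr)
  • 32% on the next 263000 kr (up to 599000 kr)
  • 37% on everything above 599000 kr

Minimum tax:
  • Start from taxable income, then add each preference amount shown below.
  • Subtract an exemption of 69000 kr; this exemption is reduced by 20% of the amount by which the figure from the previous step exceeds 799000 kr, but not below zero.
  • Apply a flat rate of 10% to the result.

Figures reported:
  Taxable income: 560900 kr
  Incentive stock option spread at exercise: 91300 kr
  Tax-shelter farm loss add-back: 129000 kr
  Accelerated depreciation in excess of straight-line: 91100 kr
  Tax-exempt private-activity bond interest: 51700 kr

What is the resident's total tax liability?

Minimum tax:
  Adjusted income: 560900 kr + 91300 kr + 129000 kr + 91100 kr + 51700 kr = 924000 kr
  Exemption: 69000 kr − 20% × (924000 kr − 799000 kr) = 69000 kr − 25000 kr = 44000 kr
  Base: 924000 kr − 44000 kr = 880000 kr
  880000 kr × 10% = 88000 kr

Regular tax:
  12000 kr × 10% = 1200 kr
  324000 kr × 20% = 64800 kr
  224900 kr × 32% = 71968 kr
  → 137968 kr

137968 kr > 88000 kr, so the regular tax governs.

137968 kr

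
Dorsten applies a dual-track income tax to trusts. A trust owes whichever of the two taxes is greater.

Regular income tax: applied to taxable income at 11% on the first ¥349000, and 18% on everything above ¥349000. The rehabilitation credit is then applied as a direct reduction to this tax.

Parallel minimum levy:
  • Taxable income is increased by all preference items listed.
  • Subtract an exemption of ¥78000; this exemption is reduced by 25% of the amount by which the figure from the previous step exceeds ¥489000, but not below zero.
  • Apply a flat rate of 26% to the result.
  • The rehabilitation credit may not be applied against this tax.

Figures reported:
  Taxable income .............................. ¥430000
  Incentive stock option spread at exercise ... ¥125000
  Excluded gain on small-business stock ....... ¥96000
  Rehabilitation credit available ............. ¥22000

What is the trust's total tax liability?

¥159510

Parallel minimum levy:
  Adjusted income: ¥430000 + ¥125000 + ¥96000 = ¥651000
  Exemption: ¥78000 − 25% × (¥651000 − ¥489000) = ¥78000 − ¥40500 = ¥37500
  Base: ¥651000 − ¥37500 = ¥613500
  ¥613500 × 26% = ¥159510

Regular income tax:
  ¥349000 × 11% = ¥38390
  ¥81000 × 18% = ¥14580
  → ¥52970
  Less rehabilitation credit ¥22000 → ¥30970

¥159510 > ¥30970, so the parallel minimum levy is the binding amount.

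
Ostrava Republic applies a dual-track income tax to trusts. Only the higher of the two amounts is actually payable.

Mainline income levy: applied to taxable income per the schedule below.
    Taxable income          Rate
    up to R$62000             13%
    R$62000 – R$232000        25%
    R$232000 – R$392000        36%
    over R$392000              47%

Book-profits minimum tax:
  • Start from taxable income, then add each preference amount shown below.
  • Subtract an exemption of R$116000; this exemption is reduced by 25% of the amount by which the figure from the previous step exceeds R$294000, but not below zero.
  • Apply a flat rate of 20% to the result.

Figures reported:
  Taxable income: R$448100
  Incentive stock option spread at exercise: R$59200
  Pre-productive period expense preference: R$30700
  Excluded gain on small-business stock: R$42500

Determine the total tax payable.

Book-profits minimum tax:
  Adjusted income: R$448100 + R$59200 + R$30700 + R$42500 = R$580500
  Exemption: R$116000 − 25% × (R$580500 − R$294000) = R$116000 − R$71625 = R$44375
  Base: R$580500 − R$44375 = R$536125
  R$536125 × 20% = R$107225

Mainline income levy:
  R$62000 × 13% = R$8060
  R$170000 × 25% = R$42500
  R$160000 × 36% = R$57600
  R$56100 × 47% = R$26367
  → R$134527

R$134527 > R$107225, so the mainline income levy governs.

R$134527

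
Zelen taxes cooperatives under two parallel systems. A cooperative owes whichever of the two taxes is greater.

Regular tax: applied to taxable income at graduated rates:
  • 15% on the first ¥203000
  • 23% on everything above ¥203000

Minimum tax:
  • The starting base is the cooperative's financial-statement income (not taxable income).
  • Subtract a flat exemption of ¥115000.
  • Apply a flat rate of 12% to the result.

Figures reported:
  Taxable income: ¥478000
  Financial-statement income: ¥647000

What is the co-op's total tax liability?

¥93700

Regular tax:
  ¥203000 × 15% = ¥30450
  ¥275000 × 23% = ¥63250
  → ¥93700

Minimum tax:
  Base (financial-statement income): ¥647000
  Less exemption ¥115000 → base ¥532000
  ¥532000 × 12% = ¥63840

¥93700 > ¥63840, so the regular tax governs.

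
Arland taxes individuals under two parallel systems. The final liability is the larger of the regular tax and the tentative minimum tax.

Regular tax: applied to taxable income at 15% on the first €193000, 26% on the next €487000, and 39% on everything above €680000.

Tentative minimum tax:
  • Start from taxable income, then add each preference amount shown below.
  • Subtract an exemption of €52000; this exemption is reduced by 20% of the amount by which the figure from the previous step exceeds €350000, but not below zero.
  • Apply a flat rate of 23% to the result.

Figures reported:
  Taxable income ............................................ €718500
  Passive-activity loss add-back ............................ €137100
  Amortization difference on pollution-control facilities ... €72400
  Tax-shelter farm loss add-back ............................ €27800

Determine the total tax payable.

€219834

Tentative minimum tax:
  Adjusted income: €718500 + €137100 + €72400 + €27800 = €955800
  Exemption: 20% × (€955800 − €350000) = €121160 ≥ €52000, so the exemption is fully phased out
  Base: €955800 − €0 = €955800
  €955800 × 23% = €219834

Regular tax:
  €193000 × 15% = €28950
  €487000 × 26% = €126620
  €38500 × 39% = €15015
  → €170585

€219834 > €170585, so the tentative minimum tax is the binding amount.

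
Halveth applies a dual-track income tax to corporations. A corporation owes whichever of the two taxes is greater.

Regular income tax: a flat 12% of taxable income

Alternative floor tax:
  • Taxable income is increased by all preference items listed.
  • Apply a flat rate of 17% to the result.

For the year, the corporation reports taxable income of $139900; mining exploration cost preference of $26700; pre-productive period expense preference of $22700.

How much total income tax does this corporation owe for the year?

Alternative floor tax:
  Adjusted income: $139900 + $26700 + $22700 = $189300
  $189300 × 17% = $32181

Regular income tax:
  $139900 × 12% = $16788

$32181 > $16788, so the alternative floor tax is the binding amount.

$32181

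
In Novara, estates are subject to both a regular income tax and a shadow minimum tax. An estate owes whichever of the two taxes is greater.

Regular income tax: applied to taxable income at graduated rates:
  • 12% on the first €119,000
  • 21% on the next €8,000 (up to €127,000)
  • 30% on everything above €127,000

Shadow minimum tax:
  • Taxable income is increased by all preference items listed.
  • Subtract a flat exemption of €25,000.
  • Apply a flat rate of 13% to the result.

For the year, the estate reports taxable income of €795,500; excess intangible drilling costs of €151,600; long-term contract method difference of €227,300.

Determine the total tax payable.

Shadow minimum tax:
  Adjusted income: €795,500 + €151,600 + €227,300 = €1,174,400
  Less exemption €25,000 → base €1,149,400
  €1,149,400 × 13% = €149,422

Regular income tax:
  €119,000 × 12% = €14,280
  €8,000 × 21% = €1,680
  €668,500 × 30% = €200,550
  → €216,510

€216,510 > €149,422, so the regular income tax governs.

€216,510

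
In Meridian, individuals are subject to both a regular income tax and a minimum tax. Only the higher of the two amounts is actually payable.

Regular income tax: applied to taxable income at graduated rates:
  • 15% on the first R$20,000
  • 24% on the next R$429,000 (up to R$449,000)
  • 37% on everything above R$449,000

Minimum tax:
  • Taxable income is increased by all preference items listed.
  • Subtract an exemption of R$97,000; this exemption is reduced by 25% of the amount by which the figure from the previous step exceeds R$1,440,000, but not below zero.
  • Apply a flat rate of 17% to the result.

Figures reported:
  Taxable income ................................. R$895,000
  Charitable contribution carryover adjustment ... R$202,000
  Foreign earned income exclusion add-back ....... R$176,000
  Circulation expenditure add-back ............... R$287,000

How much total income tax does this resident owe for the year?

R$270,980

Regular income tax:
  R$20,000 × 15% = R$3,000
  R$429,000 × 24% = R$102,960
  R$446,000 × 37% = R$165,020
  → R$270,980

Minimum tax:
  Adjusted income: R$895,000 + R$202,000 + R$176,000 + R$287,000 = R$1,560,000
  Exemption: R$97,000 − 25% × (R$1,560,000 − R$1,440,000) = R$97,000 − R$30,000 = R$67,000
  Base: R$1,560,000 − R$67,000 = R$1,493,000
  R$1,493,000 × 17% = R$253,810

R$270,980 > R$253,810, so the regular income tax governs.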